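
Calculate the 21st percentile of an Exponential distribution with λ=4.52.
0.0522

We have X ~ Exponential(λ=4.52).

We want to find x such that P(X ≤ x) = 0.21.

This is the 21st percentile, which means 21% of values fall below this point.

Using the inverse CDF (quantile function):
x = F⁻¹(0.21) = 0.0522

Verification: P(X ≤ 0.0522) = 0.21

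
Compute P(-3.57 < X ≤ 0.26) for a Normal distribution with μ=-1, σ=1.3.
0.809760

We have X ~ Normal(μ=-1, σ=1.3).

To find P(-3.57 < X ≤ 0.26), we use:
P(-3.57 < X ≤ 0.26) = P(X ≤ 0.26) - P(X ≤ -3.57)
                 = F(0.26) - F(-3.57)
                 = 0.833785 - 0.024025
                 = 0.809760

So there's approximately a 81.0% chance that X falls in this range.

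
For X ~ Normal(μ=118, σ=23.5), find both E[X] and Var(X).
E[X] = 118.0000, Var(X) = 552.2500

We have X ~ Normal(μ=118, σ=23.5).

For a Normal distribution with μ=118, σ=23.5:

Expected value:
E[X] = 118.0000

Variance:
Var(X) = 552.2500

Standard deviation:
σ = √Var(X) = 23.5000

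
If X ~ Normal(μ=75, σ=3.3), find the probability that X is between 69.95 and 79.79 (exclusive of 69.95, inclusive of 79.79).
0.863711

We have X ~ Normal(μ=75, σ=3.3).

To find P(69.95 < X ≤ 79.79), we use:
P(69.95 < X ≤ 79.79) = P(X ≤ 79.79) - P(X ≤ 69.95)
                 = F(79.79) - F(69.95)
                 = 0.926682 - 0.062971
                 = 0.863711

So there's approximately a 86.4% chance that X falls in this range.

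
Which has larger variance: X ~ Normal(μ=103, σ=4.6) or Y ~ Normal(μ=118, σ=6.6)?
Y has larger variance (43.5600 > 21.1600)

Compute the variance for each distribution:

X ~ Normal(μ=103, σ=4.6):
Var(X) = 21.1600

Y ~ Normal(μ=118, σ=6.6):
Var(Y) = 43.5600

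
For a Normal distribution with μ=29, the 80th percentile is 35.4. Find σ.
σ = 7.6044

For X ~ Normal(μ, σ), the p-th percentile satisfies x = μ + z_p × σ,
where z_p = Φ⁻¹(p) is the standard normal quantile.

Step 1: z_{0.8} = Φ⁻¹(0.8) = 0.8416

Step 2: Solve for σ:
35.4 = 29 + 0.8416 × σ
σ = (35.4 - 29) / 0.8416
σ = 6.40 / 0.8416
σ = 7.6044

Verification: μ + z × σ = 29 + 0.8416 × 7.6044 = 35.40 ✓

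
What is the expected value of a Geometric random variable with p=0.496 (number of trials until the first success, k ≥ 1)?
2.0161

We have X ~ Geometric(p=0.496) (number of trials until the first success, k ≥ 1).

For a Geometric distribution with p=0.496 (number of trials until the first success, k ≥ 1):
E[X] = 2.0161

This is the expected (average) value of X.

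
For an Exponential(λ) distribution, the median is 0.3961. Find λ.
λ = 1.7499

For X ~ Exponential(λ), the CDF is F(x) = 1 - e^(-λx).
The median m satisfies F(m) = 0.5:
1 - e^(-λm) = 0.5
e^(-λm) = 0.5
λm = ln(2)
m = ln(2) / λ

Given m = 0.3961:
λ = ln(2) / 0.3961 = 0.693147 / 0.3961 = 1.7499

Verification: ln(2) / 1.7499 = 0.3961 ✓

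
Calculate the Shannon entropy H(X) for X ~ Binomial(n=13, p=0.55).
2.0023 nats

We have X ~ Binomial(n=13, p=0.55).

The Shannon entropy measures the uncertainty or information content of the distribution.

For a Binomial distribution with n=13, p=0.55:
H(X) = 2.0023 nats

(In bits, this would be 2.8887 bits.)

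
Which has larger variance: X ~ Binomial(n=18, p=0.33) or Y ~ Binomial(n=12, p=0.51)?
X has larger variance (3.9798 > 2.9988)

Compute the variance for each distribution:

X ~ Binomial(n=18, p=0.33):
Var(X) = 3.9798

Y ~ Binomial(n=12, p=0.51):
Var(Y) = 2.9988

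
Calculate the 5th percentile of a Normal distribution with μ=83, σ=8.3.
69.3477

We have X ~ Normal(μ=83, σ=8.3).

We want to find x such that P(X ≤ x) = 0.05.

This is the 5th percentile, which means 5% of values fall below this point.

Using the inverse CDF (quantile function):
x = F⁻¹(0.05) = 69.3477

Verification: P(X ≤ 69.3477) = 0.05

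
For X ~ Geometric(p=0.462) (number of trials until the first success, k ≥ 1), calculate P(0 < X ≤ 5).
0.954928

We have X ~ Geometric(p=0.462) (number of trials until the first success, k ≥ 1).

To find P(0 < X ≤ 5), we use:
P(0 < X ≤ 5) = P(X ≤ 5) - P(X ≤ 0)
                 = F(5) - F(0)
                 = 0.954928 - 0.000000
                 = 0.954928

So there's approximately a 95.5% chance that X falls in this range.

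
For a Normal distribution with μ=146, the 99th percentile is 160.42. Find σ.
σ = 6.1986

For X ~ Normal(μ, σ), the p-th percentile satisfies x = μ + z_p × σ,
where z_p = Φ⁻¹(p) is the standard normal quantile.

Step 1: z_{0.99} = Φ⁻¹(0.99) = 2.3263

Step 2: Solve for σ:
160.42 = 146 + 2.3263 × σ
σ = (160.42 - 146) / 2.3263
σ = 14.42 / 2.3263
σ = 6.1986

Verification: μ + z × σ = 146 + 2.3263 × 6.1986 = 160.42 ✓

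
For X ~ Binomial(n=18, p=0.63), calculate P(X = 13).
0.146324

We have X ~ Binomial(n=18, p=0.63).

For a Binomial distribution, the PMF gives us the probability of each outcome.

Using the PMF formula:
P(X = 13) = 0.146324

Rounded to 4 decimal places: 0.1463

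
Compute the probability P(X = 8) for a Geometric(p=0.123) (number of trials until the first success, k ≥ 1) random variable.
0.049080

We have X ~ Geometric(p=0.123) (number of trials until the first success, k ≥ 1).

For a Geometric distribution, the PMF gives us the probability of each outcome.

Using the PMF formula:
P(X = 8) = 0.049080

Rounded to 4 decimal places: 0.0491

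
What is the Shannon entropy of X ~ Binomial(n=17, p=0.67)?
2.0776 nats

We have X ~ Binomial(n=17, p=0.67).

The Shannon entropy measures the uncertainty or information content of the distribution.

For a Binomial distribution with n=17, p=0.67:
H(X) = 2.0776 nats

(In bits, this would be 2.9973 bits.)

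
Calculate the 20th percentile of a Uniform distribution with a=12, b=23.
14.2000

We have X ~ Uniform(a=12, b=23).

We want to find x such that P(X ≤ x) = 0.2.

This is the 20th percentile, which means 20% of values fall below this point.

Using the inverse CDF (quantile function):
x = F⁻¹(0.2) = 14.2000

Verification: P(X ≤ 14.2000) = 0.2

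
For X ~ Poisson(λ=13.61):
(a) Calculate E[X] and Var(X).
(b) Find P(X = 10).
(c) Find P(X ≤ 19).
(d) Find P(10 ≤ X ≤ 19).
(a) E[X] = 13.6100, Var(X) = 13.6100
(b) P(X = 10) = 0.073802
(c) P(X ≤ 19) = 0.938332
(d) P(10 ≤ X ≤ 19) = 0.809145

We have X ~ Poisson(λ=13.61).

(a) Moments:
E[X] = 13.6100
Var(X) = 13.6100
σ = √Var(X) = 3.6892

(b) Point probability using PMF:
P(X = 10) = 0.073802

(c) Cumulative probability using CDF:
P(X ≤ 19) = F(19) = 0.938332

(d) Range probability:
P(10 ≤ X ≤ 19) = P(X ≤ 19) - P(X ≤ 9)
                   = F(19) - F(9)
                   = 0.938332 - 0.129187
                   = 0.809145

This means approximately 80.9% of outcomes fall in the interval [10, 19].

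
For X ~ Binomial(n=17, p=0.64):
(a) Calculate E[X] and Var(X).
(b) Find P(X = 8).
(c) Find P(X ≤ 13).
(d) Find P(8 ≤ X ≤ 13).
(a) E[X] = 10.8800, Var(X) = 3.9168
(b) P(X = 8) = 0.069494
(c) P(X ≤ 13) = 0.911458
(d) P(8 ≤ X ≤ 13) = 0.865039

We have X ~ Binomial(n=17, p=0.64).

(a) Moments:
E[X] = 10.8800
Var(X) = 3.9168
σ = √Var(X) = 1.9791

(b) Point probability using PMF:
P(X = 8) = 0.069494

(c) Cumulative probability using CDF:
P(X ≤ 13) = F(13) = 0.911458

(d) Range probability:
P(8 ≤ X ≤ 13) = P(X ≤ 13) - P(X ≤ 7)
                   = F(13) - F(7)
                   = 0.911458 - 0.046418
                   = 0.865039

This means approximately 86.5% of outcomes fall in the interval [8, 13].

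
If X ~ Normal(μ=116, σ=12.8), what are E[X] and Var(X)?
E[X] = 116.0000, Var(X) = 163.8400

We have X ~ Normal(μ=116, σ=12.8).

For a Normal distribution with μ=116, σ=12.8:

Expected value:
E[X] = 116.0000

Variance:
Var(X) = 163.8400

Standard deviation:
σ = √Var(X) = 12.8000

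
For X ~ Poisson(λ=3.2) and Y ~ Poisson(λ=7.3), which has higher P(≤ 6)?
X has higher probability (P(X ≤ 6) = 0.9554 > P(Y ≤ 6) = 0.4060)

Compute P(≤ 6) for each distribution:

X ~ Poisson(λ=3.2):
P(X ≤ 6) = 0.9554

Y ~ Poisson(λ=7.3):
P(Y ≤ 6) = 0.4060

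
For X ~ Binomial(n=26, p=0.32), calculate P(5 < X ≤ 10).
0.706232

We have X ~ Binomial(n=26, p=0.32).

To find P(5 < X ≤ 10), we use:
P(5 < X ≤ 10) = P(X ≤ 10) - P(X ≤ 5)
                 = F(10) - F(5)
                 = 0.821430 - 0.115198
                 = 0.706232

So there's approximately a 70.6% chance that X falls in this range.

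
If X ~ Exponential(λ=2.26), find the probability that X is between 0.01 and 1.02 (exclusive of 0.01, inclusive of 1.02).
0.877915

We have X ~ Exponential(λ=2.26).

To find P(0.01 < X ≤ 1.02), we use:
P(0.01 < X ≤ 1.02) = P(X ≤ 1.02) - P(X ≤ 0.01)
                 = F(1.02) - F(0.01)
                 = 0.900261 - 0.022347
                 = 0.877915

So there's approximately a 87.8% chance that X falls in this range.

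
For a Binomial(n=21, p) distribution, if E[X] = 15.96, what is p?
p = 0.76

For a Binomial(n, p) distribution:
E[X] = n × p

Given n = 21 and E[X] = 15.96:
15.96 = 21 × p
p = 15.96 / 21 = 0.76

Verification: Binomial(21, 0.76) has E[X] = 15.96 ✓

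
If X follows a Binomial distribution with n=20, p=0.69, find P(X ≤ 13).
0.430534

We have X ~ Binomial(n=20, p=0.69).

The CDF gives us P(X ≤ k).

Using the CDF:
P(X ≤ 13) = 0.430534

This means there's approximately a 43.1% chance that X is at most 13.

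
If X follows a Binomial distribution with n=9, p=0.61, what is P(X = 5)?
0.246194

We have X ~ Binomial(n=9, p=0.61).

For a Binomial distribution, the PMF gives us the probability of each outcome.

Using the PMF formula:
P(X = 5) = 0.246194

Rounded to 4 decimal places: 0.2462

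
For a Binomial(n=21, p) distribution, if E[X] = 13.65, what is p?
p = 0.65

For a Binomial(n, p) distribution:
E[X] = n × p

Given n = 21 and E[X] = 13.65:
13.65 = 21 × p
p = 13.65 / 21 = 0.65

Verification: Binomial(21, 0.65) has E[X] = 13.65 ✓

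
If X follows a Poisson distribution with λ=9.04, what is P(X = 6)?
0.089879

We have X ~ Poisson(λ=9.04).

For a Poisson distribution, the PMF gives us the probability of each outcome.

Using the PMF formula:
P(X = 6) = 0.089879

Rounded to 4 decimal places: 0.0899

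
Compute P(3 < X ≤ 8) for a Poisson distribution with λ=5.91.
0.696972

We have X ~ Poisson(λ=5.91).

To find P(3 < X ≤ 8), we use:
P(3 < X ≤ 8) = P(X ≤ 8) - P(X ≤ 3)
                 = F(8) - F(3)
                 = 0.856390 - 0.159418
                 = 0.696972

So there's approximately a 69.7% chance that X falls in this range.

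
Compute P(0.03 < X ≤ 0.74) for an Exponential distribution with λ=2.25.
0.745537

We have X ~ Exponential(λ=2.25).

To find P(0.03 < X ≤ 0.74), we use:
P(0.03 < X ≤ 0.74) = P(X ≤ 0.74) - P(X ≤ 0.03)
                 = F(0.74) - F(0.03)
                 = 0.810809 - 0.065272
                 = 0.745537

So there's approximately a 74.6% chance that X falls in this range.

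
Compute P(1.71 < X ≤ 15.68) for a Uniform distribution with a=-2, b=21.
0.607391

We have X ~ Uniform(a=-2, b=21).

To find P(1.71 < X ≤ 15.68), we use:
P(1.71 < X ≤ 15.68) = P(X ≤ 15.68) - P(X ≤ 1.71)
                 = F(15.68) - F(1.71)
                 = 0.768696 - 0.161304
                 = 0.607391

So there's approximately a 60.7% chance that X falls in this range.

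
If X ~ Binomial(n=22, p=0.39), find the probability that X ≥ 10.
0.339260

We have X ~ Binomial(n=22, p=0.39).

For discrete distributions, P(X ≥ 10) = 1 - P(X ≤ 9).

P(X ≤ 9) = 0.660740
P(X ≥ 10) = 1 - 0.660740 = 0.339260

So there's approximately a 33.9% chance that X is at least 10.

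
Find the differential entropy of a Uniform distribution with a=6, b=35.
3.3673 nats

We have X ~ Uniform(a=6, b=35).

The differential entropy measures the uncertainty or information content of the distribution.

For a Uniform distribution with a=6, b=35:
h(X) = 3.3673 nats

(In bits, this would be 4.8580 bits.)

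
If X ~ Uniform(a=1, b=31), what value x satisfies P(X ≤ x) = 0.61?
19.3000

We have X ~ Uniform(a=1, b=31).

We want to find x such that P(X ≤ x) = 0.61.

This is the 61st percentile, which means 61% of values fall below this point.

Using the inverse CDF (quantile function):
x = F⁻¹(0.61) = 19.3000

Verification: P(X ≤ 19.3000) = 0.61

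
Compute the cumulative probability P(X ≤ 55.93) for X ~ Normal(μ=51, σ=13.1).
0.646666

We have X ~ Normal(μ=51, σ=13.1).

The CDF gives us P(X ≤ k).

Using the CDF:
P(X ≤ 55.93) = 0.646666

This means there's approximately a 64.7% chance that X is at most 55.93.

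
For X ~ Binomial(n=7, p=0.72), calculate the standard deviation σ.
1.1879

We have X ~ Binomial(n=7, p=0.72).

For a Binomial distribution with n=7, p=0.72:
σ = √Var(X) = 1.1879

The standard deviation is the square root of the variance.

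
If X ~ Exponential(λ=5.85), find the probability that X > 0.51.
0.050615

We have X ~ Exponential(λ=5.85).

P(X > 0.51) = 1 - P(X ≤ 0.51)
                = 1 - F(0.51)
                = 1 - 0.949385
                = 0.050615

So there's approximately a 5.1% chance that X exceeds 0.51.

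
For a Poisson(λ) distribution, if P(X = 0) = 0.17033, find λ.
λ = 1.7700

For a Poisson(λ) distribution, the PMF at 0 is:
P(X = 0) = λ^0 e^(-λ) / 0! = e^(-λ)

Given P(X = 0) = 0.17033:
e^(-λ) = 0.17033
-λ = ln(0.17033)
λ = -ln(0.17033) = 1.7700

Verification: e^(-1.7700) = 0.17033 ✓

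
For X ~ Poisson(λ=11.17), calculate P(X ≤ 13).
0.765313

We have X ~ Poisson(λ=11.17).

The CDF gives us P(X ≤ k).

Using the CDF:
P(X ≤ 13) = 0.765313

This means there's approximately a 76.5% chance that X is at most 13.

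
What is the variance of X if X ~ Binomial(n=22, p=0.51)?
5.4978

We have X ~ Binomial(n=22, p=0.51).

For a Binomial distribution with n=22, p=0.51:
Var(X) = 5.4978

The variance measures the spread of the distribution around the mean.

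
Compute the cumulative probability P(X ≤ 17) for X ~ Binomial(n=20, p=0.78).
0.848828

We have X ~ Binomial(n=20, p=0.78).

The CDF gives us P(X ≤ k).

Using the CDF:
P(X ≤ 17) = 0.848828

This means there's approximately a 84.9% chance that X is at most 17.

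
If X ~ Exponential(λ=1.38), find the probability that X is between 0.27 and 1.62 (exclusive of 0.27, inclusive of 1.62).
0.582013

We have X ~ Exponential(λ=1.38).

To find P(0.27 < X ≤ 1.62), we use:
P(0.27 < X ≤ 1.62) = P(X ≤ 1.62) - P(X ≤ 0.27)
                 = F(1.62) - F(0.27)
                 = 0.893072 - 0.311059
                 = 0.582013

So there's approximately a 58.2% chance that X falls in this range.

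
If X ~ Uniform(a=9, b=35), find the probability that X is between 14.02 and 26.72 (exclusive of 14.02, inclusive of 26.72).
0.488462

We have X ~ Uniform(a=9, b=35).

To find P(14.02 < X ≤ 26.72), we use:
P(14.02 < X ≤ 26.72) = P(X ≤ 26.72) - P(X ≤ 14.02)
                 = F(26.72) - F(14.02)
                 = 0.681538 - 0.193077
                 = 0.488462

So there's approximately a 48.8% chance that X falls in this range.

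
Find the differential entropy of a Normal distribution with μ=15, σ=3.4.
2.6427 nats

We have X ~ Normal(μ=15, σ=3.4).

The differential entropy measures the uncertainty or information content of the distribution.

For a Normal distribution with μ=15, σ=3.4:
h(X) = 2.6427 nats

(In bits, this would be 3.8126 bits.)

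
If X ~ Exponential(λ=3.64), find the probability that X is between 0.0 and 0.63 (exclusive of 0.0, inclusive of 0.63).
0.899057

We have X ~ Exponential(λ=3.64).

To find P(0.0 < X ≤ 0.63), we use:
P(0.0 < X ≤ 0.63) = P(X ≤ 0.63) - P(X ≤ 0.0)
                 = F(0.63) - F(0.0)
                 = 0.899057 - 0.000000
                 = 0.899057

So there's approximately a 89.9% chance that X falls in this range.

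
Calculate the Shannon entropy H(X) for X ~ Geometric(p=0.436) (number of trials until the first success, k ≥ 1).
1.5709 nats

We have X ~ Geometric(p=0.436) (number of trials until the first success, k ≥ 1).

The Shannon entropy measures the uncertainty or information content of the distribution.

For a Geometric distribution with p=0.436 (number of trials until the first success, k ≥ 1):
H(X) = 1.5709 nats

(In bits, this would be 2.2664 bits.)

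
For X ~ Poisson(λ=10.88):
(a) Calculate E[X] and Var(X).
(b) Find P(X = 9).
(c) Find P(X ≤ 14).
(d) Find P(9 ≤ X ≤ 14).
(a) E[X] = 10.8800, Var(X) = 10.8800
(b) P(X = 9) = 0.110860
(c) P(X ≤ 14) = 0.862631
(d) P(9 ≤ X ≤ 14) = 0.619816

We have X ~ Poisson(λ=10.88).

(a) Moments:
E[X] = 10.8800
Var(X) = 10.8800
σ = √Var(X) = 3.2985

(b) Point probability using PMF:
P(X = 9) = 0.110860

(c) Cumulative probability using CDF:
P(X ≤ 14) = F(14) = 0.862631

(d) Range probability:
P(9 ≤ X ≤ 14) = P(X ≤ 14) - P(X ≤ 8)
                   = F(14) - F(8)
                   = 0.862631 - 0.242815
                   = 0.619816

This means approximately 62.0% of outcomes fall in the interval [9, 14].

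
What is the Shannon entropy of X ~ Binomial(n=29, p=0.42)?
2.3960 nats

We have X ~ Binomial(n=29, p=0.42).

The Shannon entropy measures the uncertainty or information content of the distribution.

For a Binomial distribution with n=29, p=0.42:
H(X) = 2.3960 nats

(In bits, this would be 3.4568 bits.)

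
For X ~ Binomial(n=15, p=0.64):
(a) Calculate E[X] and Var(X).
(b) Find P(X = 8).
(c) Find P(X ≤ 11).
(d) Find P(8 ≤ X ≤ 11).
(a) E[X] = 9.6000, Var(X) = 3.4560
(b) P(X = 8) = 0.141940
(c) P(X ≤ 11) = 0.846941
(d) P(8 ≤ X ≤ 11) = 0.716721

We have X ~ Binomial(n=15, p=0.64).

(a) Moments:
E[X] = 9.6000
Var(X) = 3.4560
σ = √Var(X) = 1.8590

(b) Point probability using PMF:
P(X = 8) = 0.141940

(c) Cumulative probability using CDF:
P(X ≤ 11) = F(11) = 0.846941

(d) Range probability:
P(8 ≤ X ≤ 11) = P(X ≤ 11) - P(X ≤ 7)
                   = F(11) - F(7)
                   = 0.846941 - 0.130220
                   = 0.716721

This means approximately 71.7% of outcomes fall in the interval [8, 11].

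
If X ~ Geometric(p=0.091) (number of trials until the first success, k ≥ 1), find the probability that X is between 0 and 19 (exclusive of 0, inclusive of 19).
0.836802

We have X ~ Geometric(p=0.091) (number of trials until the first success, k ≥ 1).

To find P(0 < X ≤ 19), we use:
P(0 < X ≤ 19) = P(X ≤ 19) - P(X ≤ 0)
                 = F(19) - F(0)
                 = 0.836802 - 0.000000
                 = 0.836802

So there's approximately a 83.7% chance that X falls in this range.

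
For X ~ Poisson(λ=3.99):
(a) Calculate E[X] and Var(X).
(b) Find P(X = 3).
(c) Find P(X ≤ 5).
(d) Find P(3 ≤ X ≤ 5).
(a) E[X] = 3.9900, Var(X) = 3.9900
(b) P(X = 3) = 0.195854
(c) P(X ≤ 5) = 0.786691
(d) P(3 ≤ X ≤ 5) = 0.547119

We have X ~ Poisson(λ=3.99).

(a) Moments:
E[X] = 3.9900
Var(X) = 3.9900
σ = √Var(X) = 1.9975

(b) Point probability using PMF:
P(X = 3) = 0.195854

(c) Cumulative probability using CDF:
P(X ≤ 5) = F(5) = 0.786691

(d) Range probability:
P(3 ≤ X ≤ 5) = P(X ≤ 5) - P(X ≤ 2)
                   = F(5) - F(2)
                   = 0.786691 - 0.239572
                   = 0.547119

This means approximately 54.7% of outcomes fall in the interval [3, 5].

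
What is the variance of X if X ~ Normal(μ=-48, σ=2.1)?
4.4100

We have X ~ Normal(μ=-48, σ=2.1).

For a Normal distribution with μ=-48, σ=2.1:
Var(X) = 4.4100

The variance measures the spread of the distribution around the mean.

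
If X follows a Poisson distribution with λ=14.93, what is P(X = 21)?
0.029033

We have X ~ Poisson(λ=14.93).

For a Poisson distribution, the PMF gives us the probability of each outcome.

Using the PMF formula:
P(X = 21) = 0.029033

Rounded to 4 decimal places: 0.0290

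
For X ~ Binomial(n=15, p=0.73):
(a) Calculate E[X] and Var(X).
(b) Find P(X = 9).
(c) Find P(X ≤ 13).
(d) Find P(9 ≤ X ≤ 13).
(a) E[X] = 10.9500, Var(X) = 2.9565
(b) P(X = 9) = 0.114154
(c) P(X ≤ 13) = 0.941662
(d) P(9 ≤ X ≤ 13) = 0.859998

We have X ~ Binomial(n=15, p=0.73).

(a) Moments:
E[X] = 10.9500
Var(X) = 2.9565
σ = √Var(X) = 1.7194

(b) Point probability using PMF:
P(X = 9) = 0.114154

(c) Cumulative probability using CDF:
P(X ≤ 13) = F(13) = 0.941662

(d) Range probability:
P(9 ≤ X ≤ 13) = P(X ≤ 13) - P(X ≤ 8)
                   = F(13) - F(8)
                   = 0.941662 - 0.081665
                   = 0.859998

This means approximately 86.0% of outcomes fall in the interval [9, 13].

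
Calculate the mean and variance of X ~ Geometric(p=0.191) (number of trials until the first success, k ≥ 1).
E[X] = 5.2356, Var(X) = 22.1759

We have X ~ Geometric(p=0.191) (number of trials until the first success, k ≥ 1).

For a Geometric distribution with p=0.191 (number of trials until the first success, k ≥ 1):

Expected value:
E[X] = 5.2356

Variance:
Var(X) = 22.1759

Standard deviation:
σ = √Var(X) = 4.7091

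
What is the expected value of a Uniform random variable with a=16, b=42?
29.0000

We have X ~ Uniform(a=16, b=42).

For a Uniform distribution with a=16, b=42:
E[X] = 29.0000

This is the expected (average) value of X.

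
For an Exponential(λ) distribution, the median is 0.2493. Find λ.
λ = 2.7804

For X ~ Exponential(λ), the CDF is F(x) = 1 - e^(-λx).
The median m satisfies F(m) = 0.5:
1 - e^(-λm) = 0.5
e^(-λm) = 0.5
λm = ln(2)
m = ln(2) / λ

Given m = 0.2493:
λ = ln(2) / 0.2493 = 0.693147 / 0.2493 = 2.7804

Verification: ln(2) / 2.7804 = 0.2493 ✓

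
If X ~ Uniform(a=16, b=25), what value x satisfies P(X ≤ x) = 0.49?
20.4100

We have X ~ Uniform(a=16, b=25).

We want to find x such that P(X ≤ x) = 0.49.

This is the 49th percentile, which means 49% of values fall below this point.

Using the inverse CDF (quantile function):
x = F⁻¹(0.49) = 20.4100

Verification: P(X ≤ 20.4100) = 0.49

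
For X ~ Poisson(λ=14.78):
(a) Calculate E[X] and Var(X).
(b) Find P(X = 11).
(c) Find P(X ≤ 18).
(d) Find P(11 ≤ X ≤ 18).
(a) E[X] = 14.7800, Var(X) = 14.7800
(b) P(X = 11) = 0.070209
(c) P(X ≤ 18) = 0.834660
(d) P(11 ≤ X ≤ 18) = 0.705103

We have X ~ Poisson(λ=14.78).

(a) Moments:
E[X] = 14.7800
Var(X) = 14.7800
σ = √Var(X) = 3.8445

(b) Point probability using PMF:
P(X = 11) = 0.070209

(c) Cumulative probability using CDF:
P(X ≤ 18) = F(18) = 0.834660

(d) Range probability:
P(11 ≤ X ≤ 18) = P(X ≤ 18) - P(X ≤ 10)
                   = F(18) - F(10)
                   = 0.834660 - 0.129557
                   = 0.705103

This means approximately 70.5% of outcomes fall in the interval [11, 18].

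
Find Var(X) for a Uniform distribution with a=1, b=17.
21.3333

We have X ~ Uniform(a=1, b=17).

For a Uniform distribution with a=1, b=17:
Var(X) = 21.3333

The variance measures the spread of the distribution around the mean.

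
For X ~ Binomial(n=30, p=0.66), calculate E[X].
19.8000

We have X ~ Binomial(n=30, p=0.66).

For a Binomial distribution with n=30, p=0.66:
E[X] = 19.8000

This is the expected (average) value of X.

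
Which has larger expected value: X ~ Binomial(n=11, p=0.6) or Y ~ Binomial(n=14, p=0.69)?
Y has larger mean (9.6600 > 6.6000)

Compute the expected value for each distribution:

X ~ Binomial(n=11, p=0.6):
E[X] = 6.6000

Y ~ Binomial(n=14, p=0.69):
E[Y] = 9.6600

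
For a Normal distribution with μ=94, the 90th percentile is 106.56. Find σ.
σ = 9.8006

For X ~ Normal(μ, σ), the p-th percentile satisfies x = μ + z_p × σ,
where z_p = Φ⁻¹(p) is the standard normal quantile.

Step 1: z_{0.9} = Φ⁻¹(0.9) = 1.2816

Step 2: Solve for σ:
106.56 = 94 + 1.2816 × σ
σ = (106.56 - 94) / 1.2816
σ = 12.56 / 1.2816
σ = 9.8006

Verification: μ + z × σ = 94 + 1.2816 × 9.8006 = 106.56 ✓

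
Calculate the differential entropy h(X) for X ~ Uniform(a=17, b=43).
3.2581 nats

We have X ~ Uniform(a=17, b=43).

The differential entropy measures the uncertainty or information content of the distribution.

For a Uniform distribution with a=17, b=43:
h(X) = 3.2581 nats

(In bits, this would be 4.7004 bits.)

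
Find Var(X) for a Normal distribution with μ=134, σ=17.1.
292.4100

We have X ~ Normal(μ=134, σ=17.1).

For a Normal distribution with μ=134, σ=17.1:
Var(X) = 292.4100

The variance measures the spread of the distribution around the mean.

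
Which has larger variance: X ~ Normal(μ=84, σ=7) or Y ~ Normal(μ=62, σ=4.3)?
X has larger variance (49.0000 > 18.4900)

Compute the variance for each distribution:

X ~ Normal(μ=84, σ=7):
Var(X) = 49.0000

Y ~ Normal(μ=62, σ=4.3):
Var(Y) = 18.4900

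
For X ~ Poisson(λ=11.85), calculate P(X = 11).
0.115706

We have X ~ Poisson(λ=11.85).

For a Poisson distribution, the PMF gives us the probability of each outcome.

Using the PMF formula:
P(X = 11) = 0.115706

Rounded to 4 decimal places: 0.1157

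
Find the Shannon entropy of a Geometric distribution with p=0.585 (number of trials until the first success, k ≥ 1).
1.1600 nats

We have X ~ Geometric(p=0.585) (number of trials until the first success, k ≥ 1).

The Shannon entropy measures the uncertainty or information content of the distribution.

For a Geometric distribution with p=0.585 (number of trials until the first success, k ≥ 1):
H(X) = 1.1600 nats

(In bits, this would be 1.6736 bits.)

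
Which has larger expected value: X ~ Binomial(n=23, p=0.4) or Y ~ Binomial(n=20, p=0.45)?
X has larger mean (9.2000 > 9.0000)

Compute the expected value for each distribution:

X ~ Binomial(n=23, p=0.4):
E[X] = 9.2000

Y ~ Binomial(n=20, p=0.45):
E[Y] = 9.0000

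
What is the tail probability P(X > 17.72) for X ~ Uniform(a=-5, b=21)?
0.126154

We have X ~ Uniform(a=-5, b=21).

P(X > 17.72) = 1 - P(X ≤ 17.72)
                = 1 - F(17.72)
                = 1 - 0.873846
                = 0.126154

So there's approximately a 12.6% chance that X exceeds 17.72.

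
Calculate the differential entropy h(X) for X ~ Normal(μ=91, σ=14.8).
4.1136 nats

We have X ~ Normal(μ=91, σ=14.8).

The differential entropy measures the uncertainty or information content of the distribution.

For a Normal distribution with μ=91, σ=14.8:
h(X) = 4.1136 nats

(In bits, this would be 5.9346 bits.)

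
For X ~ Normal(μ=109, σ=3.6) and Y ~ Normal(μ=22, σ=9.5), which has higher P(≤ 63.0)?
Y has higher probability (P(Y ≤ 63.0) = 1.0000 > P(X ≤ 63.0) = 0.0000)

Compute P(≤ 63.0) for each distribution:

X ~ Normal(μ=109, σ=3.6):
P(X ≤ 63.0) = 0.0000

Y ~ Normal(μ=22, σ=9.5):
P(Y ≤ 63.0) = 1.0000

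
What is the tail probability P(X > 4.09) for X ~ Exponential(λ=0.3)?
0.293171

We have X ~ Exponential(λ=0.3).

P(X > 4.09) = 1 - P(X ≤ 4.09)
                = 1 - F(4.09)
                = 1 - 0.706829
                = 0.293171

So there's approximately a 29.3% chance that X exceeds 4.09.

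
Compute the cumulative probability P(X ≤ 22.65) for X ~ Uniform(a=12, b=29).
0.626471

We have X ~ Uniform(a=12, b=29).

The CDF gives us P(X ≤ k).

Using the CDF:
P(X ≤ 22.65) = 0.626471

This means there's approximately a 62.6% chance that X is at most 22.65.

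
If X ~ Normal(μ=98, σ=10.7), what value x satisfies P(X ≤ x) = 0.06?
81.3639

We have X ~ Normal(μ=98, σ=10.7).

We want to find x such that P(X ≤ x) = 0.06.

This is the 6th percentile, which means 6% of values fall below this point.

Using the inverse CDF (quantile function):
x = F⁻¹(0.06) = 81.3639

Verification: P(X ≤ 81.3639) = 0.06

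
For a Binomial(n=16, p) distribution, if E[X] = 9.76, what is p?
p = 0.61

For a Binomial(n, p) distribution:
E[X] = n × p

Given n = 16 and E[X] = 9.76:
9.76 = 16 × p
p = 9.76 / 16 = 0.61

Verification: Binomial(16, 0.61) has E[X] = 9.76 ✓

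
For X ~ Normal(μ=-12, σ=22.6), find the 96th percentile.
27.5655

We have X ~ Normal(μ=-12, σ=22.6).

We want to find x such that P(X ≤ x) = 0.96.

This is the 96th percentile, which means 96% of values fall below this point.

Using the inverse CDF (quantile function):
x = F⁻¹(0.96) = 27.5655

Verification: P(X ≤ 27.5655) = 0.96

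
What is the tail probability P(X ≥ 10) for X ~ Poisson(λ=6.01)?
0.084614

We have X ~ Poisson(λ=6.01).

For discrete distributions, P(X ≥ 10) = 1 - P(X ≤ 9).

P(X ≤ 9) = 0.915386
P(X ≥ 10) = 1 - 0.915386 = 0.084614

So there's approximately a 8.5% chance that X is at least 10.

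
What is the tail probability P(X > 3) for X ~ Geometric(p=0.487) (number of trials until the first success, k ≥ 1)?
0.135006

We have X ~ Geometric(p=0.487) (number of trials until the first success, k ≥ 1).

P(X > 3) = 1 - P(X ≤ 3)
                = 1 - F(3)
                = 1 - 0.864994
                = 0.135006

So there's approximately a 13.5% chance that X exceeds 3.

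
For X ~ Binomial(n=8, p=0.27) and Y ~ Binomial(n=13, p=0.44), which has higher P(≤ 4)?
X has higher probability (P(X ≤ 4) = 0.9623 > P(Y ≤ 4) = 0.2507)

Compute P(≤ 4) for each distribution:

X ~ Binomial(n=8, p=0.27):
P(X ≤ 4) = 0.9623

Y ~ Binomial(n=13, p=0.44):
P(Y ≤ 4) = 0.2507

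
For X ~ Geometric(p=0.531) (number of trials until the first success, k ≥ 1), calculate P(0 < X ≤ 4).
0.951617

We have X ~ Geometric(p=0.531) (number of trials until the first success, k ≥ 1).

To find P(0 < X ≤ 4), we use:
P(0 < X ≤ 4) = P(X ≤ 4) - P(X ≤ 0)
                 = F(4) - F(0)
                 = 0.951617 - 0.000000
                 = 0.951617

So there's approximately a 95.2% chance that X falls in this range.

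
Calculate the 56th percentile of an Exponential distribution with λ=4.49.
0.1828

We have X ~ Exponential(λ=4.49).

We want to find x such that P(X ≤ x) = 0.56.

This is the 56th percentile, which means 56% of values fall below this point.

Using the inverse CDF (quantile function):
x = F⁻¹(0.56) = 0.1828

Verification: P(X ≤ 0.1828) = 0.56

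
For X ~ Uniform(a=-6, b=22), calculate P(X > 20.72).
0.045714

We have X ~ Uniform(a=-6, b=22).

P(X > 20.72) = 1 - P(X ≤ 20.72)
                = 1 - F(20.72)
                = 1 - 0.954286
                = 0.045714

So there's approximately a 4.6% chance that X exceeds 20.72.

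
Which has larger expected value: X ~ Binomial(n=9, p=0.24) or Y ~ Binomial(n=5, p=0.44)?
Y has larger mean (2.2000 > 2.1600)

Compute the expected value for each distribution:

X ~ Binomial(n=9, p=0.24):
E[X] = 2.1600

Y ~ Binomial(n=5, p=0.44):
E[Y] = 2.2000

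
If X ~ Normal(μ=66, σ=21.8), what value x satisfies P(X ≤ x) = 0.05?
30.1422

We have X ~ Normal(μ=66, σ=21.8).

We want to find x such that P(X ≤ x) = 0.05.

This is the 5th percentile, which means 5% of values fall below this point.

Using the inverse CDF (quantile function):
x = F⁻¹(0.05) = 30.1422

Verification: P(X ≤ 30.1422) = 0.05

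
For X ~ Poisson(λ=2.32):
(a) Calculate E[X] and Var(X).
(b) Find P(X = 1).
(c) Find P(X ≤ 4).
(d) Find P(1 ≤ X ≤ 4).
(a) E[X] = 2.3200, Var(X) = 2.3200
(b) P(X = 1) = 0.227995
(c) P(X ≤ 4) = 0.913894
(d) P(1 ≤ X ≤ 4) = 0.815620

We have X ~ Poisson(λ=2.32).

(a) Moments:
E[X] = 2.3200
Var(X) = 2.3200
σ = √Var(X) = 1.5232

(b) Point probability using PMF:
P(X = 1) = 0.227995

(c) Cumulative probability using CDF:
P(X ≤ 4) = F(4) = 0.913894

(d) Range probability:
P(1 ≤ X ≤ 4) = P(X ≤ 4) - P(X ≤ 0)
                   = F(4) - F(0)
                   = 0.913894 - 0.098274
                   = 0.815620

This means approximately 81.6% of outcomes fall in the interval [1, 4].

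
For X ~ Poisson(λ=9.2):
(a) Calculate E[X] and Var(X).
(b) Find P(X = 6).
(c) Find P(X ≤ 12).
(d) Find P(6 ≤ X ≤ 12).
(a) E[X] = 9.2000, Var(X) = 9.2000
(b) P(X = 6) = 0.085091
(c) P(X ≤ 12) = 0.860739
(d) P(6 ≤ X ≤ 12) = 0.756665

We have X ~ Poisson(λ=9.2).

(a) Moments:
E[X] = 9.2000
Var(X) = 9.2000
σ = √Var(X) = 3.0332

(b) Point probability using PMF:
P(X = 6) = 0.085091

(c) Cumulative probability using CDF:
P(X ≤ 12) = F(12) = 0.860739

(d) Range probability:
P(6 ≤ X ≤ 12) = P(X ≤ 12) - P(X ≤ 5)
                   = F(12) - F(5)
                   = 0.860739 - 0.104074
                   = 0.756665

This means approximately 75.7% of outcomes fall in the interval [6, 12].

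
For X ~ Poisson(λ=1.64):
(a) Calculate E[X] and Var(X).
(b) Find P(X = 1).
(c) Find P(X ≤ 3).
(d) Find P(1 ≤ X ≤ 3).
(a) E[X] = 1.6400, Var(X) = 1.6400
(b) P(X = 1) = 0.318127
(c) P(X ≤ 3) = 0.915578
(d) P(1 ≤ X ≤ 3) = 0.721597

We have X ~ Poisson(λ=1.64).

(a) Moments:
E[X] = 1.6400
Var(X) = 1.6400
σ = √Var(X) = 1.2806

(b) Point probability using PMF:
P(X = 1) = 0.318127

(c) Cumulative probability using CDF:
P(X ≤ 3) = F(3) = 0.915578

(d) Range probability:
P(1 ≤ X ≤ 3) = P(X ≤ 3) - P(X ≤ 0)
                   = F(3) - F(0)
                   = 0.915578 - 0.193980
                   = 0.721597

This means approximately 72.2% of outcomes fall in the interval [1, 3].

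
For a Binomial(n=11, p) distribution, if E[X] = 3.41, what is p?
p = 0.31

For a Binomial(n, p) distribution:
E[X] = n × p

Given n = 11 and E[X] = 3.41:
3.41 = 11 × p
p = 3.41 / 11 = 0.31

Verification: Binomial(11, 0.31) has E[X] = 3.41 ✓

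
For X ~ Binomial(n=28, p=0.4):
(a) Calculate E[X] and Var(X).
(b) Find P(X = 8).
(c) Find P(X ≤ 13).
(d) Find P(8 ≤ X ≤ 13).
(a) E[X] = 11.2000, Var(X) = 6.7200
(b) P(X = 8) = 0.074473
(c) P(X ≤ 13) = 0.813154
(d) P(8 ≤ X ≤ 13) = 0.739144

We have X ~ Binomial(n=28, p=0.4).

(a) Moments:
E[X] = 11.2000
Var(X) = 6.7200
σ = √Var(X) = 2.5923

(b) Point probability using PMF:
P(X = 8) = 0.074473

(c) Cumulative probability using CDF:
P(X ≤ 13) = F(13) = 0.813154

(d) Range probability:
P(8 ≤ X ≤ 13) = P(X ≤ 13) - P(X ≤ 7)
                   = F(13) - F(7)
                   = 0.813154 - 0.074010
                   = 0.739144

This means approximately 73.9% of outcomes fall in the interval [8, 13].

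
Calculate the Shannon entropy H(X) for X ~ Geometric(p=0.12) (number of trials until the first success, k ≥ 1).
3.0577 nats

We have X ~ Geometric(p=0.12) (number of trials until the first success, k ≥ 1).

The Shannon entropy measures the uncertainty or information content of the distribution.

For a Geometric distribution with p=0.12 (number of trials until the first success, k ≥ 1):
H(X) = 3.0577 nats

(In bits, this would be 4.4113 bits.)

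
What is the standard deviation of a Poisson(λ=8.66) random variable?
2.9428

We have X ~ Poisson(λ=8.66).

For a Poisson distribution with λ=8.66:
σ = √Var(X) = 2.9428

The standard deviation is the square root of the variance.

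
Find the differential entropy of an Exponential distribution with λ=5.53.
-0.7102 nats

We have X ~ Exponential(λ=5.53).

The differential entropy measures the uncertainty or information content of the distribution.

For an Exponential distribution with λ=5.53:
h(X) = -0.7102 nats

(In bits, this would be -1.0246 bits.)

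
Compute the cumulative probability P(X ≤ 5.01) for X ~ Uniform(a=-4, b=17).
0.429048

We have X ~ Uniform(a=-4, b=17).

The CDF gives us P(X ≤ k).

Using the CDF:
P(X ≤ 5.01) = 0.429048

This means there's approximately a 42.9% chance that X is at most 5.01.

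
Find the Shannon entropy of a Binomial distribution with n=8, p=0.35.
1.7095 nats

We have X ~ Binomial(n=8, p=0.35).

The Shannon entropy measures the uncertainty or information content of the distribution.

For a Binomial distribution with n=8, p=0.35:
H(X) = 1.7095 nats

(In bits, this would be 2.4664 bits.)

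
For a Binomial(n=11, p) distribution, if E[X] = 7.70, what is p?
p = 0.7

For a Binomial(n, p) distribution:
E[X] = n × p

Given n = 11 and E[X] = 7.70:
7.70 = 11 × p
p = 7.70 / 11 = 0.7

Verification: Binomial(11, 0.7) has E[X] = 7.70 ✓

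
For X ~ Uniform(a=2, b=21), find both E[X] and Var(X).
E[X] = 11.5000, Var(X) = 30.0833

We have X ~ Uniform(a=2, b=21).

For a Uniform distribution with a=2, b=21:

Expected value:
E[X] = 11.5000

Variance:
Var(X) = 30.0833

Standard deviation:
σ = √Var(X) = 5.4848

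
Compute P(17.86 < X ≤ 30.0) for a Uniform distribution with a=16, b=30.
0.867143

We have X ~ Uniform(a=16, b=30).

To find P(17.86 < X ≤ 30.0), we use:
P(17.86 < X ≤ 30.0) = P(X ≤ 30.0) - P(X ≤ 17.86)
                 = F(30.0) - F(17.86)
                 = 1.000000 - 0.132857
                 = 0.867143

So there's approximately a 86.7% chance that X falls in this range.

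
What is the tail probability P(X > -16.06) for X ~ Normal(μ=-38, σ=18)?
0.111443

We have X ~ Normal(μ=-38, σ=18).

P(X > -16.06) = 1 - P(X ≤ -16.06)
                = 1 - F(-16.06)
                = 1 - 0.888557
                = 0.111443

So there's approximately a 11.1% chance that X exceeds -16.06.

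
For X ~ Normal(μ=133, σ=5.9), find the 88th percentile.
139.9324

We have X ~ Normal(μ=133, σ=5.9).

We want to find x such that P(X ≤ x) = 0.88.

This is the 88th percentile, which means 88% of values fall below this point.

Using the inverse CDF (quantile function):
x = F⁻¹(0.88) = 139.9324

Verification: P(X ≤ 139.9324) = 0.88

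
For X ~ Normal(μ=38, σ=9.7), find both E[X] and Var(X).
E[X] = 38.0000, Var(X) = 94.0900

We have X ~ Normal(μ=38, σ=9.7).

For a Normal distribution with μ=38, σ=9.7:

Expected value:
E[X] = 38.0000

Variance:
Var(X) = 94.0900

Standard deviation:
σ = √Var(X) = 9.7000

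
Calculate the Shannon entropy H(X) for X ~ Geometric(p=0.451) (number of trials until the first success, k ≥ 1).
1.5262 nats

We have X ~ Geometric(p=0.451) (number of trials until the first success, k ≥ 1).

The Shannon entropy measures the uncertainty or information content of the distribution.

For a Geometric distribution with p=0.451 (number of trials until the first success, k ≥ 1):
H(X) = 1.5262 nats

(In bits, this would be 2.2019 bits.)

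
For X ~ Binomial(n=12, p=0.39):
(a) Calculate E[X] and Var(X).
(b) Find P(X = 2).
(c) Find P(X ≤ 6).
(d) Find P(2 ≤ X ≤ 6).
(a) E[X] = 4.6800, Var(X) = 2.8548
(b) P(X = 2) = 0.071610
(c) P(X ≤ 6) = 0.858855
(d) P(2 ≤ X ≤ 6) = 0.835837

We have X ~ Binomial(n=12, p=0.39).

(a) Moments:
E[X] = 4.6800
Var(X) = 2.8548
σ = √Var(X) = 1.6896

(b) Point probability using PMF:
P(X = 2) = 0.071610

(c) Cumulative probability using CDF:
P(X ≤ 6) = F(6) = 0.858855

(d) Range probability:
P(2 ≤ X ≤ 6) = P(X ≤ 6) - P(X ≤ 1)
                   = F(6) - F(1)
                   = 0.858855 - 0.023019
                   = 0.835837

This means approximately 83.6% of outcomes fall in the interval [2, 6].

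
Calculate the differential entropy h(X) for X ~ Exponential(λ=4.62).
-0.5304 nats

We have X ~ Exponential(λ=4.62).

The differential entropy measures the uncertainty or information content of the distribution.

For an Exponential distribution with λ=4.62:
h(X) = -0.5304 nats

(In bits, this would be -0.7652 bits.)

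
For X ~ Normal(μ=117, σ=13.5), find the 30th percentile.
109.9206

We have X ~ Normal(μ=117, σ=13.5).

We want to find x such that P(X ≤ x) = 0.3.

This is the 30th percentile, which means 30% of values fall below this point.

Using the inverse CDF (quantile function):
x = F⁻¹(0.3) = 109.9206

Verification: P(X ≤ 109.9206) = 0.3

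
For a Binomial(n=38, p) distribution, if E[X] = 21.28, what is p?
p = 0.56

For a Binomial(n, p) distribution:
E[X] = n × p

Given n = 38 and E[X] = 21.28:
21.28 = 38 × p
p = 21.28 / 38 = 0.56

Verification: Binomial(38, 0.56) has E[X] = 21.28 ✓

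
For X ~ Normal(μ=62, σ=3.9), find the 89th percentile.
66.7835

We have X ~ Normal(μ=62, σ=3.9).

We want to find x such that P(X ≤ x) = 0.89.

This is the 89th percentile, which means 89% of values fall below this point.

Using the inverse CDF (quantile function):
x = F⁻¹(0.89) = 66.7835

Verification: P(X ≤ 66.7835) = 0.89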